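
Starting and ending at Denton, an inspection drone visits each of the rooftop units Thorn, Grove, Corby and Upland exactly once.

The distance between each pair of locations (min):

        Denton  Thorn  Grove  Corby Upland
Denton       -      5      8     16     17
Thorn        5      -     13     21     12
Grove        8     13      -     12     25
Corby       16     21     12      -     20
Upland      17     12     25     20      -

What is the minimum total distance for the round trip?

Denton-Thorn-Grove-Corby-Upland-Denton: 5+13+12+20+17 = 67
Denton-Thorn-Grove-Upland-Corby-Denton: 5+13+25+20+16 = 79
Denton-Thorn-Corby-Grove-Upland-Denton: 5+21+12+25+17 = 80
Denton-Thorn-Corby-Upland-Grove-Denton: 5+21+20+25+8 = 79
Denton-Thorn-Upland-Grove-Corby-Denton: 5+12+25+12+16 = 70
Denton-Thorn-Upland-Corby-Grove-Denton: 5+12+20+12+8 = 57
Denton-Grove-Thorn-Corby-Upland-Denton: 8+13+21+20+17 = 79
Denton-Grove-Thorn-Upland-Corby-Denton: 8+13+12+20+16 = 69
Denton-Grove-Corby-Thorn-Upland-Denton: 8+12+21+12+17 = 70
Denton-Grove-Upland-Thorn-Corby-Denton: 8+25+12+21+16 = 82
Denton-Corby-Thorn-Grove-Upland-Denton: 16+21+13+25+17 = 92
Denton-Corby-Grove-Thorn-Upland-Denton: 16+12+13+12+17 = 70
The minimum is 57.
One optimal route: Denton → Thorn → Upland → Corby → Grove → Denton (or its reverse).

Minimum total distance: 57 min.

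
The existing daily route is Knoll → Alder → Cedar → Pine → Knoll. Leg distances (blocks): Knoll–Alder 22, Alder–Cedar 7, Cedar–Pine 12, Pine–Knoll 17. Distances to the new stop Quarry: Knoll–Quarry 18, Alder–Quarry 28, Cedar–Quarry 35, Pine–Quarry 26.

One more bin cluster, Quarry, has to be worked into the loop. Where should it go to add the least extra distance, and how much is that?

+24 blocks — insert Quarry between Knoll and Alder.

Insertion cost between consecutive stops i–j is d(i,Quarry) + d(Quarry,j) − d(i,j):
  between Knoll and Alder: 18 + 28 − 22 = 24
  between Alder and Cedar: 28 + 35 − 7 = 56
  between Cedar and Pine: 35 + 26 − 12 = 49
  between Pine and Knoll: 26 + 18 − 17 = 27
Cheapest insertion is between Knoll and Alder, adding 24.
New total = 58 + 24 = 82.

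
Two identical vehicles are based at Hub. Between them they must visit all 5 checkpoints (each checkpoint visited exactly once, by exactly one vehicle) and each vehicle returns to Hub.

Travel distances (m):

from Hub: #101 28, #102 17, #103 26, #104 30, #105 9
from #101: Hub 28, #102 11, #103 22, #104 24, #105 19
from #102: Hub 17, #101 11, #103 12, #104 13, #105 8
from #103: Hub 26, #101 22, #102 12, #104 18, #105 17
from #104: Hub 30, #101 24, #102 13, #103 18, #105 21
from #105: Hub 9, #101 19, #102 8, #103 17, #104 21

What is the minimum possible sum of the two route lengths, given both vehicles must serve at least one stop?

There are 2^4 − 1 = 15 ways to divide the 5 stops into two non-empty groups. For each, the best each vehicle can do is its own shortest tour through its group:
  {#101} + {#102, #103, #104, #105}: 56 + 74 = 130
  {#102} + {#101, #103, #104, #105}: 34 + 96 = 130
  {#101, #102} + {#103, #104, #105}: 56 + 74 = 130
  {#103} + {#101, #102, #104, #105}: 52 + 82 = 134
  {#101, #103} + {#102, #104, #105}: 76 + 60 = 136
  {#102, #103} + {#101, #104, #105}: 55 + 82 = 137
  … (15 splits in total)
  {#101, #102, #103, #104} + {#105}: 96 + 18 = 114  ← best
Best: vehicle 1 Hub → #101 → #102 → #104 → #103 → Hub = 96; vehicle 2 Hub → #105 → Hub = 18; combined 114.

Minimum combined distance: 114 m.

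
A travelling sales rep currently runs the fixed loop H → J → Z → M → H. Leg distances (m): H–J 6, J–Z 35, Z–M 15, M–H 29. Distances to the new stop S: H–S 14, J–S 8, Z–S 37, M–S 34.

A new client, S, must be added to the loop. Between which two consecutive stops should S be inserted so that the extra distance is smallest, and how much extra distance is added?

Insertion cost between consecutive stops i–j is d(i,S) + d(S,j) − d(i,j):
  between H and J: 14 + 8 − 6 = 16
  between J and Z: 8 + 37 − 35 = 10
  between Z and M: 37 + 34 − 15 = 56
  between M and H: 34 + 14 − 29 = 19
Cheapest insertion is between J and Z, adding 10.
New total = 85 + 10 = 95.

Adding 10 m by placing S on the J–Z leg.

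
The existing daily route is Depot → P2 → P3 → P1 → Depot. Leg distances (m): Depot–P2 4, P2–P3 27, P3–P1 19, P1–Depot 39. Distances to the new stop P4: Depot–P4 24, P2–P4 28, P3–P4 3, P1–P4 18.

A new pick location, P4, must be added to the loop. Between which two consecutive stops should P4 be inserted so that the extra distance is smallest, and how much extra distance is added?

Minimum extra distance: 2 m, inserting P4 between P3 and P1.

Insertion cost between consecutive stops i–j is d(i,P4) + d(P4,j) − d(i,j):
  between Depot and P2: 24 + 28 − 4 = 48
  between P2 and P3: 28 + 3 − 27 = 4
  between P3 and P1: 3 + 18 − 19 = 2
  between P1 and Depot: 18 + 24 − 39 = 3
Cheapest insertion is between P3 and P1, adding 2.
New total = 89 + 2 = 91.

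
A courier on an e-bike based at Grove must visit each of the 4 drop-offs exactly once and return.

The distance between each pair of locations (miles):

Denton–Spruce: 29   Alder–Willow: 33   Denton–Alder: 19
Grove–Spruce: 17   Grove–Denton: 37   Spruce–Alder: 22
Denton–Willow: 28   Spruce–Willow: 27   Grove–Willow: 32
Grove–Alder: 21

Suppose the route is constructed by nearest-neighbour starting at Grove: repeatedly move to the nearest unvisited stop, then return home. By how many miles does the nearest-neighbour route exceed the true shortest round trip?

The nearest-neighbour route is 6 miles longer than optimal.

From Grove: Spruce=17, Alder=21, Willow=32, Denton=37 → choose Spruce (17).
From Spruce: Alder=22, Willow=27, Denton=29 → choose Alder (22).
From Alder: Denton=19, Willow=33 → choose Denton (19).
From Denton: Willow=28 → choose Willow (28).
NN route Grove → Spruce → Alder → Denton → Willow → Grove costs 118.
Optimal: Grove → Spruce → Willow → Denton → Alder → Grove costs 112 (by enumerating all 12 distinct tours).
Excess = 118 − 112 = 6.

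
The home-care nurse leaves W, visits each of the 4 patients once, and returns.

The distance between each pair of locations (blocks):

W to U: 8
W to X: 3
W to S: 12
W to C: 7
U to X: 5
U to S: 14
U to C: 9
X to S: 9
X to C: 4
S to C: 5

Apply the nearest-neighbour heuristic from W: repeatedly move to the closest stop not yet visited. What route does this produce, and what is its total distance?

34 blocks along W → X → C → S → U → W.

At W the remaining stops are X 3, C 7, U 8, S 12; go to X.
At X the remaining stops are C 4, U 5, S 9; go to C.
At C the remaining stops are S 5, U 9; go to S.
At S the remaining stops are U 14; go to U.
Return U→W: 8.
Total = 3 + 4 + 5 + 14 + 8 = 34.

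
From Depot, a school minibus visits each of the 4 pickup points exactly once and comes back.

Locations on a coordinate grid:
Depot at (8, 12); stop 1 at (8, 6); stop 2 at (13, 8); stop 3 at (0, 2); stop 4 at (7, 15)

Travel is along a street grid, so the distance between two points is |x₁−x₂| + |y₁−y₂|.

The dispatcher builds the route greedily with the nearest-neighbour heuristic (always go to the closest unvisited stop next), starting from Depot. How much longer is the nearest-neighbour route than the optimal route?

The nearest-neighbour route is 6 longer than optimal.

From Depot: stop 4=4, stop 1=6, stop 2=9, stop 3=18 → choose stop 4 (4).
From stop 4: stop 1=10, stop 2=13, stop 3=20 → choose stop 1 (10).
From stop 1: stop 2=7, stop 3=12 → choose stop 2 (7).
From stop 2: stop 3=19 → choose stop 3 (19).
NN route Depot → stop 4 → stop 1 → stop 2 → stop 3 → Depot costs 58.
Optimal: Depot → stop 2 → stop 1 → stop 3 → stop 4 → Depot costs 52 (by enumerating all 12 distinct tours).
Excess = 58 − 52 = 6.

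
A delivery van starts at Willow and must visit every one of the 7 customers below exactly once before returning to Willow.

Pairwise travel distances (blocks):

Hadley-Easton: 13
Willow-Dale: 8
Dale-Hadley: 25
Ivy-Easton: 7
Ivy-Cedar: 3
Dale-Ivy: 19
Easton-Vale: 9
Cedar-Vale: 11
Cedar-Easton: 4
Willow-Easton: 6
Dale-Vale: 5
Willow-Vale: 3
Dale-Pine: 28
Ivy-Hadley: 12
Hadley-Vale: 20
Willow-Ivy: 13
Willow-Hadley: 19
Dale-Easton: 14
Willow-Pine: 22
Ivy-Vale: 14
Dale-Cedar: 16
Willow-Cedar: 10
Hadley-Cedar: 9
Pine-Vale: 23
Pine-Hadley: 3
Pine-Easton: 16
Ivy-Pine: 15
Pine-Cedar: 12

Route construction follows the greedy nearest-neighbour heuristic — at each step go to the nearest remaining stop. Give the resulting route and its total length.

Total distance 66 blocks via the nearest-neighbour route Willow → Vale → Dale → Easton → Cedar → Ivy → Hadley → Pine → Willow.

At Willow the remaining stops are Vale 3, Easton 6, Dale 8, Cedar 10, Ivy 13, Hadley 19, Pine 22; go to Vale.
At Vale the remaining stops are Dale 5, Easton 9, Cedar 11, Ivy 14, Hadley 20, Pine 23; go to Dale.
At Dale the remaining stops are Easton 14, Cedar 16, Ivy 19, Hadley 25, Pine 28; go to Easton.
At Easton the remaining stops are Cedar 4, Ivy 7, Hadley 13, Pine 16; go to Cedar.
At Cedar the remaining stops are Ivy 3, Hadley 9, Pine 12; go to Ivy.
At Ivy the remaining stops are Hadley 12, Pine 15; go to Hadley.
At Hadley the remaining stops are Pine 3; go to Pine.
Return Pine→Willow: 22.
Total = 3 + 5 + 14 + 4 + 3 + 12 + 3 + 22 = 66.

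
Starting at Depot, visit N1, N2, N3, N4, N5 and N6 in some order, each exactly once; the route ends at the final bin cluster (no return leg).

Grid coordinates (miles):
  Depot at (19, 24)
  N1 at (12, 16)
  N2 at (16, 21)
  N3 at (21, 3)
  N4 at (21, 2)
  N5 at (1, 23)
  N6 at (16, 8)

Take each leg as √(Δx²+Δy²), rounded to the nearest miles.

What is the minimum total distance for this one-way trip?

Shortest open route: 49 miles.

There are 6! = 720 possible orderings.
Depot - N1 - N2 - N3 - N4 - N5 - N6: 11+6+19+1+29+21 = 87
Depot - N1 - N2 - N3 - N4 - N6 - N5: 11+6+19+1+8+21 = 66
Depot - N1 - N2 - N3 - N5 - N4 - N6: 11+6+19+28+29+8 = 101
Depot - N1 - N2 - N3 - N5 - N6 - N4: 11+6+19+28+21+8 = 93
Depot - N1 - N2 - N3 - N6 - N4 - N5: 11+6+19+7+8+29 = 80
Depot - N1 - N2 - N3 - N6 - N5 - N4: 11+6+19+7+21+29 = 93
Depot - N1 - N2 - N4 - N3 - N5 - N6: 11+6+20+1+28+21 = 87
Depot - N1 - N2 - N4 - N3 - N6 - N5: 11+6+20+1+7+21 = 66
… (712 more)
Depot - N2 - N5 - N1 - N6 - N3 - N4: 4+15+13+9+7+1 = 49  ← best
The minimum is 49.
One shortest path: Depot → N2 → N5 → N1 → N6 → N3 → N4.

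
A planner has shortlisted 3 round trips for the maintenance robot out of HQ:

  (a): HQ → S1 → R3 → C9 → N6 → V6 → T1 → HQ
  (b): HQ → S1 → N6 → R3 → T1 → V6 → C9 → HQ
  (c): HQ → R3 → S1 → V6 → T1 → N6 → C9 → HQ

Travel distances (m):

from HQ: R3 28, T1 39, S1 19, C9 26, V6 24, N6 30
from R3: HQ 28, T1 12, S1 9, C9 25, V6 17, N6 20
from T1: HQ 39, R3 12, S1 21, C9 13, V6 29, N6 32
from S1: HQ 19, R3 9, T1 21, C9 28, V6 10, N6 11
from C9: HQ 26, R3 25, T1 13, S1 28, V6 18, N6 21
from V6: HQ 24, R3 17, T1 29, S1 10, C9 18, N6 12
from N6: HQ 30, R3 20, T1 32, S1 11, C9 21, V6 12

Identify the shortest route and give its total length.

(a): 19 + 9 + 25 + 21 + 12 + 29 + 39 = 154
(b): 19 + 11 + 20 + 12 + 29 + 18 + 26 = 135
(c): 28 + 9 + 10 + 29 + 32 + 21 + 26 = 155

135 m — (b) is the shortest.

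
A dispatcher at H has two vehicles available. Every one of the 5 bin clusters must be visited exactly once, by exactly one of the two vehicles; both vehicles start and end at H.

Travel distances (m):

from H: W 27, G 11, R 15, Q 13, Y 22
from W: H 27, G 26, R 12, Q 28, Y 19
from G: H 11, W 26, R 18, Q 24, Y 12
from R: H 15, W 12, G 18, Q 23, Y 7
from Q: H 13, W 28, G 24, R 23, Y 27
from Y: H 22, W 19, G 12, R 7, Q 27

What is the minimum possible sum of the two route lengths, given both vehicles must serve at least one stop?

95 m — the smallest possible combined total.

There are 2^4 − 1 = 15 ways to divide the 5 stops into two non-empty groups. For each, the best each vehicle can do is its own shortest tour through its group:
  {W} + {G, R, Q, Y}: 54 + 66 = 120
  {G} + {W, R, Q, Y}: 22 + 82 = 104
  {W, G} + {R, Q, Y}: 64 + 62 = 126
  {R} + {W, G, Q, Y}: 30 + 83 = 113
  {W, R} + {G, Q, Y}: 54 + 63 = 117
  {G, R} + {W, Q, Y}: 44 + 82 = 126
  … (15 splits in total)
  {Q} + {W, G, R, Y}: 26 + 69 = 95  ← best
Best: vehicle 1 H → Q → H = 26; vehicle 2 H → W → R → Y → G → H = 69; combined 95.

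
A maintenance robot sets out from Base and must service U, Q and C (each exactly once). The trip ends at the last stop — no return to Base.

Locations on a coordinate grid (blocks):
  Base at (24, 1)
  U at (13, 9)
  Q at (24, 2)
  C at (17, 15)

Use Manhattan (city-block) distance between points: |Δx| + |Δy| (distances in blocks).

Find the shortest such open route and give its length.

There are 3! = 6 possible orderings.
Base - U - Q - C: 19+18+20 = 57
Base - U - C - Q: 19+10+20 = 49
Base - Q - U - C: 1+18+10 = 29
Base - Q - C - U: 1+20+10 = 31
Base - C - U - Q: 21+10+18 = 49
Base - C - Q - U: 21+20+18 = 59
The minimum is 29.
One shortest path: Base → Q → U → C.

Minimum one-way distance = 29 blocks.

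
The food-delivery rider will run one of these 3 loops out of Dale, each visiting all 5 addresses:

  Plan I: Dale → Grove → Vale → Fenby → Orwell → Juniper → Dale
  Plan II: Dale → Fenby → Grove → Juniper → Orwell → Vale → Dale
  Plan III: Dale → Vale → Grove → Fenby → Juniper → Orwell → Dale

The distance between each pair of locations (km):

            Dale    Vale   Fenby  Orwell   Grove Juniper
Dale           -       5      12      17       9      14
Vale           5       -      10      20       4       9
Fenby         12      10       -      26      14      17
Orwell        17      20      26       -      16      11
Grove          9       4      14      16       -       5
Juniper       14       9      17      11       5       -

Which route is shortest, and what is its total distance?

67 km — Plan II is the shortest.

Plan I: 9 + 4 + 10 + 26 + 11 + 14 = 74
Plan II: 12 + 14 + 5 + 11 + 20 + 5 = 67
Plan III: 5 + 4 + 14 + 17 + 11 + 17 = 68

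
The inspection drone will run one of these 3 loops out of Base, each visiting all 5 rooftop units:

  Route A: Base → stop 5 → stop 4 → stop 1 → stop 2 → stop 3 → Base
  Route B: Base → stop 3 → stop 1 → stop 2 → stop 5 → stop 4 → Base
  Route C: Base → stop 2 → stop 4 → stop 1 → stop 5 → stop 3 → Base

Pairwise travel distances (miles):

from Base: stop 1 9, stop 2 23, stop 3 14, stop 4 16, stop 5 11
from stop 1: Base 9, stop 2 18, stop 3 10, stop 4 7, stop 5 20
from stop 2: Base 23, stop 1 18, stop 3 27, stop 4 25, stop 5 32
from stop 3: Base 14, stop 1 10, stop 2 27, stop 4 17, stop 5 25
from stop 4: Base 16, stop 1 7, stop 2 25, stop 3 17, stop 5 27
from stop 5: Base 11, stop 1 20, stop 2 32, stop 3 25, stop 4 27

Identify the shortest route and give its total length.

Route A: 11 + 27 + 7 + 18 + 27 + 14 = 104
Route B: 14 + 10 + 18 + 32 + 27 + 16 = 117
Route C: 23 + 25 + 7 + 20 + 25 + 14 = 114

104 miles — Route A is the shortest.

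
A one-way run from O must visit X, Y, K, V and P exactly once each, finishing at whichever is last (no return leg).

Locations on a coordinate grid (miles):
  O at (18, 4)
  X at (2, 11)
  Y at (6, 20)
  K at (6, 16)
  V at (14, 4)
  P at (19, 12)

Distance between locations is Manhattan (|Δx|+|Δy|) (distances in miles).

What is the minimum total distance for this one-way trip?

Shortest open route: 48 miles.

There are 5! = 120 possible orderings.
O→X→Y→K→V→P: 23+13+4+20+13 = 73
O→X→Y→K→P→V: 23+13+4+17+13 = 70
O→X→Y→V→K→P: 23+13+24+20+17 = 97
O→X→Y→V→P→K: 23+13+24+13+17 = 90
O→X→Y→P→K→V: 23+13+21+17+20 = 94
O→X→Y→P→V→K: 23+13+21+13+20 = 90
O→X→K→Y→V→P: 23+9+4+24+13 = 73
O→X→K→Y→P→V: 23+9+4+21+13 = 70
O→X→K→V→Y→P: 23+9+20+24+21 = 97
O→X→K→V→P→Y: 23+9+20+13+21 = 86
O→X→K→P→Y→V: 23+9+17+21+24 = 94
O→X→K→P→V→Y: 23+9+17+13+24 = 86
O→X→V→Y→K→P: 23+19+24+4+17 = 87
O→X→V→Y→P→K: 23+19+24+21+17 = 104
… (106 more)
O→V→P→X→K→Y: 4+13+18+9+4 = 48  ← best
The minimum is 48.
One shortest path: O → V → P → X → K → Y.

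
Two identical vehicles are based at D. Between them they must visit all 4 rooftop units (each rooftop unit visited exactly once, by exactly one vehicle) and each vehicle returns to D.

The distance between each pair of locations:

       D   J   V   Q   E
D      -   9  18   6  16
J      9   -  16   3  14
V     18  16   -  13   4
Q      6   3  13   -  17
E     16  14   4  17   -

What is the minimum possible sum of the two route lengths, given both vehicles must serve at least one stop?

Check every non-empty split of the stops between the two vehicles; for each half take its own optimal tour:
  {J} + {V, Q, E}: 18 + 39 = 57
  {V} + {J, Q, E}: 36 + 39 = 75
  {J, V} + {Q, E}: 43 + 39 = 82
  {Q} + {J, V, E}: 12 + 45 = 57
  {J, Q} + {V, E}: 18 + 38 = 56
  {V, Q} + {J, E}: 37 + 39 = 76
  … (7 splits in total)
Best: vehicle 1 D → J → Q → D = 18; vehicle 2 D → V → E → D = 38; combined 56.

Minimum combined distance: 56.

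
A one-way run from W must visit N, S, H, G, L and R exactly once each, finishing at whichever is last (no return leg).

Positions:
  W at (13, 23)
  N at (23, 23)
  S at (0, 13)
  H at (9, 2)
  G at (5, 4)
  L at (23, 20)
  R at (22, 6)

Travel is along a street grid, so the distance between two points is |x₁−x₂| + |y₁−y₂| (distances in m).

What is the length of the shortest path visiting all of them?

Shortest open route: 65 m.

There are 6! = 720 possible orderings.
W → N → S → H → G → L → R: 10+33+20+6+34+15 = 118
W → N → S → H → G → R → L: 10+33+20+6+19+15 = 103
W → N → S → H → L → G → R: 10+33+20+32+34+19 = 148
W → N → S → H → L → R → G: 10+33+20+32+15+19 = 129
W → N → S → H → R → G → L: 10+33+20+17+19+34 = 133
W → N → S → H → R → L → G: 10+33+20+17+15+34 = 129
W → N → S → G → H → L → R: 10+33+14+6+32+15 = 110
W → N → S → G → H → R → L: 10+33+14+6+17+15 = 95
… (712 more)
W → N → L → R → H → G → S: 10+3+15+17+6+14 = 65  ← best
The minimum is 65.
One shortest path: W → N → L → R → H → G → S.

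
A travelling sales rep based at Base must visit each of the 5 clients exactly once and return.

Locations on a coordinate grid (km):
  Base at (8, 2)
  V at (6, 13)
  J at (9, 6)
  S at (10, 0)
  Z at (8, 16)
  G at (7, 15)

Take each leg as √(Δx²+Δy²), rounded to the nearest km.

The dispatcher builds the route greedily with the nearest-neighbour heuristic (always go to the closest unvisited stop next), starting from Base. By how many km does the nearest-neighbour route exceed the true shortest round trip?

Excess over optimum: 1 km.

From Base: S=3, J=4, V=11, G=13, Z=14 → choose S (3).
From S: J=6, V=14, G=15, Z=16 → choose J (6).
From J: V=8, G=9, Z=10 → choose V (8).
From V: G=2, Z=4 → choose G (2).
From G: Z=1 → choose Z (1).
NN route Base → S → J → V → G → Z → Base costs 34.
Optimal: Base → V → G → Z → J → S → Base costs 33 (by enumerating all 60 distinct tours).
Excess = 34 − 33 = 1.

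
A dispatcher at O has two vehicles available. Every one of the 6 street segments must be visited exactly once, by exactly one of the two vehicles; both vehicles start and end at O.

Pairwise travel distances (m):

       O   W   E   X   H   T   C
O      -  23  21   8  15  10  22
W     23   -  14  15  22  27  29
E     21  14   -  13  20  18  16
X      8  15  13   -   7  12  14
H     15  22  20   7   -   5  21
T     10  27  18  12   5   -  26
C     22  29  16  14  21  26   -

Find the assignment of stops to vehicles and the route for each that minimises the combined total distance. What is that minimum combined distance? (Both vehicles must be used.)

Minimum combined distance: 105 m.

Check every non-empty split of the stops between the two vehicles; for each half take its own optimal tour:
  {W} + {E, X, H, T, C}: 46 + 73 = 119
  {E} + {W, X, H, T, C}: 42 + 88 = 130
  {W, E} + {X, H, T, C}: 58 + 58 = 116
  {X} + {W, E, H, T, C}: 16 + 89 = 105
  {W, X} + {E, H, T, C}: 46 + 73 = 119
  {E, X} + {W, H, T, C}: 42 + 88 = 130
  … (31 splits in total)
Best: vehicle 1 O → X → O = 16; vehicle 2 O → W → E → C → H → T → O = 89; combined 105.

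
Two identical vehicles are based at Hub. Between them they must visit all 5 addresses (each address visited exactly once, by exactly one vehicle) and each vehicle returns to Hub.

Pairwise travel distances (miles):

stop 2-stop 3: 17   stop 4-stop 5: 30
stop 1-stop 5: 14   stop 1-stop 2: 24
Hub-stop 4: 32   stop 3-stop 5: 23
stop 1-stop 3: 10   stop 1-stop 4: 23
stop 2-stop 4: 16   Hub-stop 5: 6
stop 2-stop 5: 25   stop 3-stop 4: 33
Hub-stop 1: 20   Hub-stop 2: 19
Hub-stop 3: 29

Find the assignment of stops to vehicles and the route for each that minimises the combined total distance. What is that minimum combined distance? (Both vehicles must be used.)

Try each way of splitting the stops between the two vehicles (each non-empty) and, for each split, find the best tour for each vehicle:
  {stop 1} + {stop 2, stop 3, stop 4, stop 5}: 40 + 94 = 134
  {stop 2} + {stop 1, stop 3, stop 4, stop 5}: 38 + 94 = 132
  {stop 1, stop 2} + {stop 3, stop 4, stop 5}: 63 + 94 = 157
  {stop 3} + {stop 1, stop 2, stop 4, stop 5}: 58 + 78 = 136
  {stop 1, stop 3} + {stop 2, stop 4, stop 5}: 59 + 71 = 130
  {stop 2, stop 3} + {stop 1, stop 4, stop 5}: 65 + 75 = 140
  … (15 splits in total)
  {stop 1, stop 2, stop 3, stop 4} + {stop 5}: 95 + 12 = 107  ← best
Best: vehicle 1 Hub → stop 1 → stop 3 → stop 2 → stop 4 → Hub = 95; vehicle 2 Hub → stop 5 → Hub = 12; combined 107.

107 miles — the smallest possible combined total.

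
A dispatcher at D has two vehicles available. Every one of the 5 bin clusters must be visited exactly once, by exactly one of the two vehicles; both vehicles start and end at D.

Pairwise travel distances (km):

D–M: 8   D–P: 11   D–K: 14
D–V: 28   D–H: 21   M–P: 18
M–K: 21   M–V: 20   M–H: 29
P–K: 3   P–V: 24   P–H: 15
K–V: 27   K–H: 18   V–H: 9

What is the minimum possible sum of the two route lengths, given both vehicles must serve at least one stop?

Minimum combined distance: 85 km.

Try each way of splitting the stops between the two vehicles (each non-empty) and, for each split, find the best tour for each vehicle:
  {M} + {P, K, V, H}: 16 + 69 = 85
  {P} + {M, K, V, H}: 22 + 69 = 91
  {M, P} + {K, V, H}: 37 + 69 = 106
  {K} + {M, P, V, H}: 28 + 63 = 91
  {M, K} + {P, V, H}: 43 + 63 = 106
  {P, K} + {M, V, H}: 28 + 58 = 86
  … (15 splits in total)
Best: vehicle 1 D → M → D = 16; vehicle 2 D → P → K → H → V → D = 69; combined 85.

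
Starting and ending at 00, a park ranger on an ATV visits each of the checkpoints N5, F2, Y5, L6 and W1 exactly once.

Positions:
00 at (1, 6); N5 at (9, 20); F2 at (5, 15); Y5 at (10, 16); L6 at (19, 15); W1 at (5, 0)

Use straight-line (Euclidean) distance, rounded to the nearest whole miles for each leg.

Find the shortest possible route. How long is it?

Minimum total distance: 57 miles.

There are 60 distinct closed tours to check (reversals are equivalent).
00-N5-F2-Y5-L6-W1-00: 16+6+5+9+21+7 = 64
00-N5-F2-Y5-W1-L6-00: 16+6+5+17+21+20 = 85
00-N5-F2-L6-Y5-W1-00: 16+6+14+9+17+7 = 69
00-N5-F2-L6-W1-Y5-00: 16+6+14+21+17+13 = 87
00-N5-F2-W1-Y5-L6-00: 16+6+15+17+9+20 = 83
00-N5-F2-W1-L6-Y5-00: 16+6+15+21+9+13 = 80
00-N5-Y5-F2-L6-W1-00: 16+4+5+14+21+7 = 67
00-N5-Y5-F2-W1-L6-00: 16+4+5+15+21+20 = 81
00-N5-Y5-L6-F2-W1-00: 16+4+9+14+15+7 = 65
00-N5-Y5-L6-W1-F2-00: 16+4+9+21+15+10 = 75
00-N5-Y5-W1-F2-L6-00: 16+4+17+15+14+20 = 86
00-N5-Y5-W1-L6-F2-00: 16+4+17+21+14+10 = 82
00-N5-L6-F2-Y5-W1-00: 16+11+14+5+17+7 = 70
00-N5-L6-F2-W1-Y5-00: 16+11+14+15+17+13 = 86
… (46 more)
00-F2-N5-Y5-L6-W1-00: 10+6+4+9+21+7 = 57  ← best
The minimum is 57.
One optimal route: 00 → F2 → N5 → Y5 → L6 → W1 → 00 (or its reverse).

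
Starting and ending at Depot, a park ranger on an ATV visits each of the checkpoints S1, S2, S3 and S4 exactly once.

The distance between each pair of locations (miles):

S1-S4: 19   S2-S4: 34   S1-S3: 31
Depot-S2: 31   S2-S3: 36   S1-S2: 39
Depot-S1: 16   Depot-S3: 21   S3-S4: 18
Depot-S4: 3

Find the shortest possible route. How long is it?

There are 12 distinct closed tours to check (reversals are equivalent).
Depot→S1→S2→S3→S4→Depot: 16+39+36+18+3 = 112
Depot→S1→S2→S4→S3→Depot: 16+39+34+18+21 = 128
Depot→S1→S3→S2→S4→Depot: 16+31+36+34+3 = 120
Depot→S1→S3→S4→S2→Depot: 16+31+18+34+31 = 130
Depot→S1→S4→S2→S3→Depot: 16+19+34+36+21 = 126
Depot→S1→S4→S3→S2→Depot: 16+19+18+36+31 = 120
Depot→S2→S1→S3→S4→Depot: 31+39+31+18+3 = 122
Depot→S2→S1→S4→S3→Depot: 31+39+19+18+21 = 128
Depot→S2→S3→S1→S4→Depot: 31+36+31+19+3 = 120
Depot→S2→S4→S1→S3→Depot: 31+34+19+31+21 = 136
Depot→S3→S1→S2→S4→Depot: 21+31+39+34+3 = 128
Depot→S3→S2→S1→S4→Depot: 21+36+39+19+3 = 118
The minimum is 112.
One optimal route: Depot → S1 → S2 → S3 → S4 → Depot (or its reverse).

112 miles — the shortest possible round trip.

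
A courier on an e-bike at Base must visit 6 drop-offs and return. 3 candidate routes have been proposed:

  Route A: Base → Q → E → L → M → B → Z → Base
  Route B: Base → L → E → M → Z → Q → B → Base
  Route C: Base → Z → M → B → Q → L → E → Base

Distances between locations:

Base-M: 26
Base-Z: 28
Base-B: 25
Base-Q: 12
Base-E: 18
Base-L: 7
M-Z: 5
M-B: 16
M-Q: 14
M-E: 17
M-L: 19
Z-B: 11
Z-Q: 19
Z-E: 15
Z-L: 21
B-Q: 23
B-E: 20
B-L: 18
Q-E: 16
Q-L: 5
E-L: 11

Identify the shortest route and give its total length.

106 — Route C is the shortest.

Route A: 12 + 16 + 11 + 19 + 16 + 11 + 28 = 113
Route B: 7 + 11 + 17 + 5 + 19 + 23 + 25 = 107
Route C: 28 + 5 + 16 + 23 + 5 + 11 + 18 = 106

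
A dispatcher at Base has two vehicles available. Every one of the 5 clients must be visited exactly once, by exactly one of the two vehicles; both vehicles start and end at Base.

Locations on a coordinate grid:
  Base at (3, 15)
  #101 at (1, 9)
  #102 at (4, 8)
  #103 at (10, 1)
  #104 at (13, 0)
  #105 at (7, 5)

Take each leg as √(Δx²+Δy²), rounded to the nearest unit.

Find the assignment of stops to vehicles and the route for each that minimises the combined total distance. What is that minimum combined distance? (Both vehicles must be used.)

Minimum combined distance: 49.

Check every non-empty split of the stops between the two vehicles; for each half take its own optimal tour:
  {#101} + {#102, #103, #104, #105}: 12 + 37 = 49
  {#102} + {#101, #103, #104, #105}: 14 + 39 = 53
  {#101, #102} + {#103, #104, #105}: 16 + 37 = 53
  {#103} + {#101, #102, #104, #105}: 32 + 39 = 71
  {#101, #103} + {#102, #104, #105}: 34 + 37 = 71
  {#102, #103} + {#101, #104, #105}: 32 + 39 = 71
  … (15 splits in total)
Best: vehicle 1 Base → #101 → Base = 12; vehicle 2 Base → #102 → #105 → #103 → #104 → Base = 37; combined 49.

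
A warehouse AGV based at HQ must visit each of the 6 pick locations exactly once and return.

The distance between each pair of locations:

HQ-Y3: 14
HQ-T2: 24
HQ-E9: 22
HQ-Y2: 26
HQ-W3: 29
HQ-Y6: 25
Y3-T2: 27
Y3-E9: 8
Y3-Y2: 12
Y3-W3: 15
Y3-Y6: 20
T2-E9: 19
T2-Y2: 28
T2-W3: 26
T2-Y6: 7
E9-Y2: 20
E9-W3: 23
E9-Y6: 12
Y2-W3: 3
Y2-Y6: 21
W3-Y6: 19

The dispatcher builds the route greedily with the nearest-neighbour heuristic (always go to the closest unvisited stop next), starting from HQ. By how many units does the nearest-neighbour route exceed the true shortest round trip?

HQ: Y3=14, E9=22, T2=24, Y6=25, Y2=26, W3=29 ⇒ Y3
Y3: E9=8, Y2=12, W3=15, Y6=20, T2=27 ⇒ E9
E9: Y6=12, T2=19, Y2=20, W3=23 ⇒ Y6
Y6: T2=7, W3=19, Y2=21 ⇒ T2
T2: W3=26, Y2=28 ⇒ W3
W3: Y2=3 ⇒ Y2
NN route HQ → Y3 → E9 → Y6 → T2 → W3 → Y2 → HQ costs 96.
Optimal: HQ → Y3 → E9 → Y2 → W3 → Y6 → T2 → HQ costs 95 (by enumerating all 360 distinct tours).
Excess = 96 − 95 = 1.

The nearest-neighbour route is 1 longer than optimal.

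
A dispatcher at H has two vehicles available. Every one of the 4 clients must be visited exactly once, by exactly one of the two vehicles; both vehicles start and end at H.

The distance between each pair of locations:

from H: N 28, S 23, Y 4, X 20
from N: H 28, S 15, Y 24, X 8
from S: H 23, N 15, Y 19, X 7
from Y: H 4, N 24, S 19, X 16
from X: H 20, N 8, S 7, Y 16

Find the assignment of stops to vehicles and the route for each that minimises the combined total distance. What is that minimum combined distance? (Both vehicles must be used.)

74 — the smallest possible combined total.

Try each way of splitting the stops between the two vehicles (each non-empty) and, for each split, find the best tour for each vehicle:
  {N} + {S, Y, X}: 56 + 50 = 106
  {S} + {N, Y, X}: 46 + 56 = 102
  {N, S} + {Y, X}: 66 + 40 = 106
  {Y} + {N, S, X}: 8 + 66 = 74
  {N, Y} + {S, X}: 56 + 50 = 106
  {S, Y} + {N, X}: 46 + 56 = 102
  … (7 splits in total)
Best: vehicle 1 H → Y → H = 8; vehicle 2 H → N → X → S → H = 66; combined 74.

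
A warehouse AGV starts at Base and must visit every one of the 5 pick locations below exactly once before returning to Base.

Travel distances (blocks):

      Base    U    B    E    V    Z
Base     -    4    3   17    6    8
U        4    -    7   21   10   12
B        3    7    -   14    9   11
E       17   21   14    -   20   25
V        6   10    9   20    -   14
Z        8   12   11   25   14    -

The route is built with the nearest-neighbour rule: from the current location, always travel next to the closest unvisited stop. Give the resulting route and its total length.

From Base: distances to unvisited — B=3, U=4, V=6, Z=8, E=17. Nearest is B (3).
From B: distances to unvisited — U=7, V=9, Z=11, E=14. Nearest is U (7).
From U: distances to unvisited — V=10, Z=12, E=21. Nearest is V (10).
From V: distances to unvisited — Z=14, E=20. Nearest is Z (14).
From Z: distances to unvisited — E=25. Nearest is E (25).
Return E→Base: 17.
Total = 3 + 7 + 10 + 14 + 25 + 17 = 76.

76 blocks along Base → B → U → V → Z → E → Base.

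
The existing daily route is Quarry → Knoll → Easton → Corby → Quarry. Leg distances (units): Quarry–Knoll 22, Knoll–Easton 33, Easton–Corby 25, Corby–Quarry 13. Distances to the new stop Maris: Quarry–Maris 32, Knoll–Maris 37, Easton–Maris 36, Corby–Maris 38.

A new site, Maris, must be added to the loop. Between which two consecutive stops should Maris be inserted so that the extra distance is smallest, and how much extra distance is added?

Insertion cost between consecutive stops i–j is d(i,Maris) + d(Maris,j) − d(i,j):
  between Quarry and Knoll: 32 + 37 − 22 = 47
  between Knoll and Easton: 37 + 36 − 33 = 40
  between Easton and Corby: 36 + 38 − 25 = 49
  between Corby and Quarry: 38 + 32 − 13 = 57
Cheapest insertion is between Knoll and Easton, adding 40.
New total = 93 + 40 = 133.

+40 — insert Maris between Knoll and Easton.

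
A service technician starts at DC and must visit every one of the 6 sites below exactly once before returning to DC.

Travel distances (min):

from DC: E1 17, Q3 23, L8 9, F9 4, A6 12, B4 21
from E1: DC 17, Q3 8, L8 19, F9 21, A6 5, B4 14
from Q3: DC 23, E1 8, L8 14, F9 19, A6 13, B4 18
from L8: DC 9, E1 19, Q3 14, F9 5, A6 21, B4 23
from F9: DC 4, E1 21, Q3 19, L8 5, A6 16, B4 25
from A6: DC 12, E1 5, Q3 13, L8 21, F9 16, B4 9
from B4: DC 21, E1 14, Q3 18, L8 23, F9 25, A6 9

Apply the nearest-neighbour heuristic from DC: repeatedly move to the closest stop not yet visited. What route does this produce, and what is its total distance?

DC → [F9:4 / L8:9 / A6:12 / E1:17 / B4:21 / Q3:23] → F9 (4)
F9 → [L8:5 / A6:16 / Q3:19 / E1:21 / B4:25] → L8 (5)
L8 → [Q3:14 / E1:19 / A6:21 / B4:23] → Q3 (14)
Q3 → [E1:8 / A6:13 / B4:18] → E1 (8)
E1 → [A6:5 / B4:14] → A6 (5)
A6 → [B4:9] → B4 (9)
Return B4→DC: 21.
Total = 4 + 5 + 14 + 8 + 5 + 9 + 21 = 66.

Nearest-neighbour total = 66 min; route DC → F9 → L8 → Q3 → E1 → A6 → B4 → DC.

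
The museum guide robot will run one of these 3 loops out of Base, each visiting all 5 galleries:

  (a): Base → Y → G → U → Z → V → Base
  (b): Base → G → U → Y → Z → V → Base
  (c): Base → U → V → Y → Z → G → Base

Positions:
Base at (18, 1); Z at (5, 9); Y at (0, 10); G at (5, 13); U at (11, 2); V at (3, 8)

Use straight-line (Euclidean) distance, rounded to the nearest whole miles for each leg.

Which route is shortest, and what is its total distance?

48 miles — (c) is the shortest.

(a): 20 + 6 + 13 + 9 + 2 + 17 = 67
(b): 18 + 13 + 14 + 5 + 2 + 17 = 69
(c): 7 + 10 + 4 + 5 + 4 + 18 = 48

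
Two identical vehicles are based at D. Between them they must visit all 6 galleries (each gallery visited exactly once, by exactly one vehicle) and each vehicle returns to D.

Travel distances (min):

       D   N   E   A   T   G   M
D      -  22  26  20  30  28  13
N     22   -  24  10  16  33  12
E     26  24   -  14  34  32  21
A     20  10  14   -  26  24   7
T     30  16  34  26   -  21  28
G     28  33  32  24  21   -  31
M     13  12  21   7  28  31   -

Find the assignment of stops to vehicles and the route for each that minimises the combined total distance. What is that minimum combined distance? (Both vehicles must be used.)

Try each way of splitting the stops between the two vehicles (each non-empty) and, for each split, find the best tour for each vehicle:
  {N} + {E, A, T, G, M}: 44 + 117 = 161
  {E} + {N, A, T, G, M}: 52 + 95 = 147
  {N, E} + {A, T, G, M}: 72 + 95 = 167
  {A} + {N, E, T, G, M}: 40 + 120 = 160
  {N, A} + {E, T, G, M}: 52 + 117 = 169
  {E, A} + {N, T, G, M}: 60 + 90 = 150
  … (31 splits in total)
  {N, E, A, T, G} + {M}: 115 + 26 = 141  ← best
Best: vehicle 1 D → E → A → N → T → G → D = 115; vehicle 2 D → M → D = 26; combined 141.

141 min — the smallest possible combined total.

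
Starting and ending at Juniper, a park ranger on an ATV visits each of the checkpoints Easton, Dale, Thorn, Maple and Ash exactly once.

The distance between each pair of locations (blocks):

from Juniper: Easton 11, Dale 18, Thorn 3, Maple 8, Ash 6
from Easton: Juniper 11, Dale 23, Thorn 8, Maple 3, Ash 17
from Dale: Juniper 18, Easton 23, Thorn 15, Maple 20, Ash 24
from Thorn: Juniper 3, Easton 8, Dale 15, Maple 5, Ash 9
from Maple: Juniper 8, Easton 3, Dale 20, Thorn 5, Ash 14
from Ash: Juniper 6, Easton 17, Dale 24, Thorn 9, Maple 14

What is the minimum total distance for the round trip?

Shortest round trip = 64 blocks.

Juniper - Easton - Dale - Thorn - Maple - Ash - Juniper: 11+23+15+5+14+6 = 74
Juniper - Easton - Dale - Thorn - Ash - Maple - Juniper: 11+23+15+9+14+8 = 80
Juniper - Easton - Dale - Maple - Thorn - Ash - Juniper: 11+23+20+5+9+6 = 74
Juniper - Easton - Dale - Maple - Ash - Thorn - Juniper: 11+23+20+14+9+3 = 80
Juniper - Easton - Dale - Ash - Thorn - Maple - Juniper: 11+23+24+9+5+8 = 80
Juniper - Easton - Dale - Ash - Maple - Thorn - Juniper: 11+23+24+14+5+3 = 80
Juniper - Easton - Thorn - Dale - Maple - Ash - Juniper: 11+8+15+20+14+6 = 74
Juniper - Easton - Thorn - Dale - Ash - Maple - Juniper: 11+8+15+24+14+8 = 80
Juniper - Easton - Thorn - Maple - Dale - Ash - Juniper: 11+8+5+20+24+6 = 74
Juniper - Easton - Thorn - Maple - Ash - Dale - Juniper: 11+8+5+14+24+18 = 80
Juniper - Easton - Thorn - Ash - Dale - Maple - Juniper: 11+8+9+24+20+8 = 80
Juniper - Easton - Thorn - Ash - Maple - Dale - Juniper: 11+8+9+14+20+18 = 80
Juniper - Easton - Maple - Dale - Thorn - Ash - Juniper: 11+3+20+15+9+6 = 64
Juniper - Easton - Maple - Dale - Ash - Thorn - Juniper: 11+3+20+24+9+3 = 70
… (46 more)
The minimum is 64.
One optimal route: Juniper → Easton → Maple → Dale → Thorn → Ash → Juniper (or its reverse).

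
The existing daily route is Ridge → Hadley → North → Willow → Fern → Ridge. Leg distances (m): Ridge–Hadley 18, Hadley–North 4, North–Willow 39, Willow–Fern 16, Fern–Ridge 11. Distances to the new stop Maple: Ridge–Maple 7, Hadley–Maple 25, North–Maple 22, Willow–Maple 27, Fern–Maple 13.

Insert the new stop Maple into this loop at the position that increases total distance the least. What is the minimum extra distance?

+9 m — insert Maple between Fern and Ridge.

Insertion cost between consecutive stops i–j is d(i,Maple) + d(Maple,j) − d(i,j):
  between Ridge and Hadley: 7 + 25 − 18 = 14
  between Hadley and North: 25 + 22 − 4 = 43
  between North and Willow: 22 + 27 − 39 = 10
  between Willow and Fern: 27 + 13 − 16 = 24
  between Fern and Ridge: 13 + 7 − 11 = 9
Cheapest insertion is between Fern and Ridge, adding 9.
New total = 88 + 9 = 97.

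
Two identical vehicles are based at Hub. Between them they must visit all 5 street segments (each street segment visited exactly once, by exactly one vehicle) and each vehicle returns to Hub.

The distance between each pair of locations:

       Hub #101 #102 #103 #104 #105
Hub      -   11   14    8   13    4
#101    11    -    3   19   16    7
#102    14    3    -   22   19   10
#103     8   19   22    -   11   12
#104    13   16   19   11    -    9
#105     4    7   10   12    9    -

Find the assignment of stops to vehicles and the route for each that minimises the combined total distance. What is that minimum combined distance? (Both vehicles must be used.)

Try each way of splitting the stops between the two vehicles (each non-empty) and, for each split, find the best tour for each vehicle:
  {#101} + {#102, #103, #104, #105}: 22 + 52 = 74
  {#102} + {#101, #103, #104, #105}: 28 + 46 = 74
  {#101, #102} + {#103, #104, #105}: 28 + 32 = 60
  {#103} + {#101, #102, #104, #105}: 16 + 46 = 62
  {#101, #103} + {#102, #104, #105}: 38 + 46 = 84
  {#102, #103} + {#101, #104, #105}: 44 + 40 = 84
  … (15 splits in total)
Best: vehicle 1 Hub → #101 → #102 → Hub = 28; vehicle 2 Hub → #103 → #104 → #105 → Hub = 32; combined 60.

Minimum combined distance: 60.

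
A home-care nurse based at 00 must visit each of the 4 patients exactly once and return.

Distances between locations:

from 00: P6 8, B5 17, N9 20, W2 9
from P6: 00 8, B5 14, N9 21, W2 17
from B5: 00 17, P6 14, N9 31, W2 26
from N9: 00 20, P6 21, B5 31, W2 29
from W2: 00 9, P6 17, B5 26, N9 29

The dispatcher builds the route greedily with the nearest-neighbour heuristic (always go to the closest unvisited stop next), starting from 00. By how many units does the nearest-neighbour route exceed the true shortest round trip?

00: P6=8, W2=9, B5=17, N9=20 ⇒ P6
P6: B5=14, W2=17, N9=21 ⇒ B5
B5: W2=26, N9=31 ⇒ W2
W2: N9=29 ⇒ N9
NN route 00 → P6 → B5 → W2 → N9 → 00 costs 97.
Optimal: 00 → B5 → P6 → N9 → W2 → 00 costs 90 (by enumerating all 12 distinct tours).
Excess = 97 − 90 = 7.

7 longer than the optimal tour.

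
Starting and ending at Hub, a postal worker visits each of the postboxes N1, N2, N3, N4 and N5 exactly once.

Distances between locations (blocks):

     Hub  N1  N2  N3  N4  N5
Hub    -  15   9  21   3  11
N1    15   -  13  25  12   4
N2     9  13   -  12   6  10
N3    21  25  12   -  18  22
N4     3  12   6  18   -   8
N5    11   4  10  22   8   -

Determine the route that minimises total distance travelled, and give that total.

With 5 stops there are 5!/2 = 60 distinct round trips (a route and its reverse cost the same).
Hub-N1-N2-N3-N4-N5-Hub: 15+13+12+18+8+11 = 77
Hub-N1-N2-N3-N5-N4-Hub: 15+13+12+22+8+3 = 73
Hub-N1-N2-N4-N3-N5-Hub: 15+13+6+18+22+11 = 85
Hub-N1-N2-N4-N5-N3-Hub: 15+13+6+8+22+21 = 85
Hub-N1-N2-N5-N3-N4-Hub: 15+13+10+22+18+3 = 81
Hub-N1-N2-N5-N4-N3-Hub: 15+13+10+8+18+21 = 85
Hub-N1-N3-N2-N4-N5-Hub: 15+25+12+6+8+11 = 77
Hub-N1-N3-N2-N5-N4-Hub: 15+25+12+10+8+3 = 73
Hub-N1-N3-N4-N2-N5-Hub: 15+25+18+6+10+11 = 85
Hub-N1-N3-N4-N5-N2-Hub: 15+25+18+8+10+9 = 85
Hub-N1-N3-N5-N2-N4-Hub: 15+25+22+10+6+3 = 81
Hub-N1-N3-N5-N4-N2-Hub: 15+25+22+8+6+9 = 85
Hub-N1-N4-N2-N3-N5-Hub: 15+12+6+12+22+11 = 78
Hub-N1-N4-N2-N5-N3-Hub: 15+12+6+10+22+21 = 86
… (46 more)
Hub-N2-N3-N1-N5-N4-Hub: 9+12+25+4+8+3 = 61  ← best
The minimum is 61.
One optimal route: Hub → N2 → N3 → N1 → N5 → N4 → Hub (or its reverse).

Shortest round trip = 61 blocks.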